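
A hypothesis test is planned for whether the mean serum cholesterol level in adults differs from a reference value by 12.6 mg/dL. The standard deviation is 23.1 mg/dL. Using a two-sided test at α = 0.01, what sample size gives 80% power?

40

For a one-sample z-test, n = ((z_{α/2} + z_β)·σ/δ)².
z_{α/2} = 2.576 (two-sided α = 0.01); z_β = 0.842 (power 80% → β = 0.2).
n = (3.418 × 23.1 / 12.6)² = 39.27
Round up: n = 40.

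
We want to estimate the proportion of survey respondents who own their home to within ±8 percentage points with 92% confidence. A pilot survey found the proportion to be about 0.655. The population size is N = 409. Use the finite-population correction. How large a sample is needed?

For a proportion with margin E = 0.08 at 92% confidence, z = 1.751.
n = p̂(1−p̂)(z/E)² = 0.655 × 0.345 × (1.751/0.08)² = 108.26 — call this n₀.
Finite-population correction with N = 409: n = n₀ / (1 + (n₀−1)/N) = 108.26 / 1.262 = 85.78
Round up: n = 86.

n = 86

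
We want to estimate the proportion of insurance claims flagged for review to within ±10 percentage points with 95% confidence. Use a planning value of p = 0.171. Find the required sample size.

55

For a proportion with margin E = 0.1 at 95% confidence, z = 1.960.
n = p̂(1−p̂)(z/E)² = 0.171 × 0.829 × (1.960/0.1)² = 54.46
Round up: n = 55.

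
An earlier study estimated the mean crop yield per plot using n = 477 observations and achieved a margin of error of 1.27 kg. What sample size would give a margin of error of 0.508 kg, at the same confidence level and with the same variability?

2982

Margin of error scales as 1/√n, so n₂ = n₁·(E₁/E₂)².
n₂ = 477 × (1.27/0.508)² = 477 × 6.25 = 2981.25
Round up: n₂ = 2982.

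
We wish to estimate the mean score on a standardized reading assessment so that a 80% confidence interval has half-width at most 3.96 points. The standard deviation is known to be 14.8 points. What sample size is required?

For a mean, the margin of error is E = z·σ/√n, so n = (zσ/E)².
At 80% confidence, z = 1.282.
n = (1.282 × 14.8 / 3.96)² = 22.96
Round up: n = 23.

23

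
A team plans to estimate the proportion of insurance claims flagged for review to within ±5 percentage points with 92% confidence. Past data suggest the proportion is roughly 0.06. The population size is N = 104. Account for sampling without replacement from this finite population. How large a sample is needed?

42

For a proportion with margin E = 0.05 at 92% confidence, z = 1.751.
n = p̂(1−p̂)(z/E)² = 0.06 × 0.94 × (1.751/0.05)² = 69.17 — call this n₀.
Finite-population correction with N = 104: n = n₀ / (1 + (n₀−1)/N) = 69.17 / 1.655 = 41.79
Round up: n = 42.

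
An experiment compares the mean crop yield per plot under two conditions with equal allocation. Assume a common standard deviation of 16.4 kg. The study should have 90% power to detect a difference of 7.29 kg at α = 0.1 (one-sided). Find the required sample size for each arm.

67 per group

For two equal groups, n per group = 2·((z_α + z_β)·σ/δ)².
z_α = 1.282; z_β = 1.282 (power 90%).
n = 2 × (2.564 × 16.4 / 7.29)² = 2 × 33.27 = 66.54
Round up: n = 67 per group.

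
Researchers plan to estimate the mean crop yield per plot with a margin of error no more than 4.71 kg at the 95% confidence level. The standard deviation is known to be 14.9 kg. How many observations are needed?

For a mean, the margin of error is E = z·σ/√n, so n = (zσ/E)².
At 95% confidence, z = 1.960.
n = (1.960 × 14.9 / 4.71)² = 38.45
Round up: n = 39.

39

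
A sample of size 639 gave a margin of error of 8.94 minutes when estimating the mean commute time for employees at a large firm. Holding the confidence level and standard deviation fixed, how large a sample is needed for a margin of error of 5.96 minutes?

Margin of error scales as 1/√n, so n₂ = n₁·(E₁/E₂)².
n₂ = 639 × (8.94/5.96)² = 639 × 2.25 = 1437.75
Round up: n₂ = 1438.

1438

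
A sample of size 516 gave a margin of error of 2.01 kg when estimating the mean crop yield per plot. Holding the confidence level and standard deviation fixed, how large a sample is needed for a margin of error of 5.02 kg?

Margin of error scales as 1/√n, so n₂ = n₁·(E₁/E₂)².
n₂ = 516 × (2.01/5.02)² = 516 × 0.1603 = 82.71
Round up: n₂ = 83.

n = 83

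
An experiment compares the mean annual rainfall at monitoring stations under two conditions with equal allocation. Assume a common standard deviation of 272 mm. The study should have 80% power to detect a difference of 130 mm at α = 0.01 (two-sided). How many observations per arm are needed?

103 per group

For two equal groups, n per group = 2·((z_{α/2} + z_β)·σ/δ)².
z_{α/2} = 2.576; z_β = 0.842 (power 80%).
n = 2 × (3.418 × 272 / 130)² = 2 × 51.14 = 102.28
Round up: n = 103 per group.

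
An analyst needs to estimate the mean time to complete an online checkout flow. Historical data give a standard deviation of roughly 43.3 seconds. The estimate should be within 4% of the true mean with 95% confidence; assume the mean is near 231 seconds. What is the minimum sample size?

For a mean, the margin of error is E = z·σ/√n, so n = (zσ/E)².
At 95% confidence, z = 1.960.
E = 4% of 231 = 9.24 seconds.
n = (1.960 × 43.3 / 9.24)² = 84.36
Round up: n = 85.

85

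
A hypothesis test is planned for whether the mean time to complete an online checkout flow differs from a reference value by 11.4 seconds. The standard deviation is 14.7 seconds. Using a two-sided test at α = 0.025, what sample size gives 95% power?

26

For a one-sample z-test, n = ((z_{α/2} + z_β)·σ/δ)².
z_{α/2} = 2.241 (two-sided α = 0.025); z_β = 1.645 (power 95% → β = 0.05).
n = (3.886 × 14.7 / 11.4)² = 25.11
Round up: n = 26.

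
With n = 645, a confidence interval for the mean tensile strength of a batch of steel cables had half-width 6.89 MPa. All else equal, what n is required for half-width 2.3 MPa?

n = 5789

Margin of error scales as 1/√n, so n₂ = n₁·(E₁/E₂)².
n₂ = 645 × (6.89/2.3)² = 645 × 8.974 = 5788.23
Round up: n₂ = 5789.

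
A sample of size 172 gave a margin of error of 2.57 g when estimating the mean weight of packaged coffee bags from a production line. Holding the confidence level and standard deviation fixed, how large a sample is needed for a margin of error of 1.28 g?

Margin of error scales as 1/√n, so n₂ = n₁·(E₁/E₂)².
n₂ = 172 × (2.57/1.28)² = 172 × 4.031 = 693.33
Round up: n₂ = 694.

694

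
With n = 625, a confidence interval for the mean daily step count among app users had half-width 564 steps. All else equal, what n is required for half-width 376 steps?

1407

Margin of error scales as 1/√n, so n₂ = n₁·(E₁/E₂)².
n₂ = 625 × (564/376)² = 625 × 2.25 = 1406.25
Round up: n₂ = 1407.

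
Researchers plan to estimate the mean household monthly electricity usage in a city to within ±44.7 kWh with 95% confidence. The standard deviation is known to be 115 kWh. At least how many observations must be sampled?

For a mean, the margin of error is E = z·σ/√n, so n = (zσ/E)².
At 95% confidence, z = 1.960.
n = (1.960 × 115 / 44.7)² = 25.43
Round up: n = 26.

26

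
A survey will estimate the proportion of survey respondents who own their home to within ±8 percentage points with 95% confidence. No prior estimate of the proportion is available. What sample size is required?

For a proportion with margin E = 0.08 at 95% confidence, z = 1.960.
With no prior estimate, use p = 0.5, which maximizes p(1−p) at 0.25.
n = 0.25 × (z/E)² = 0.25 × (1.960/0.08)² = 150.06
Round up: n = 151.

151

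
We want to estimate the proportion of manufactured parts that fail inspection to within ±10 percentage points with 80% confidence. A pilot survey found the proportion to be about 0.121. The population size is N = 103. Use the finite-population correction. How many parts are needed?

16

For a proportion with margin E = 0.1 at 80% confidence, z = 1.282.
n = p̂(1−p̂)(z/E)² = 0.121 × 0.879 × (1.282/0.1)² = 17.48 — call this n₀.
Finite-population correction with N = 103: n = n₀ / (1 + (n₀−1)/N) = 17.48 / 1.16 = 15.07
Round up: n = 16.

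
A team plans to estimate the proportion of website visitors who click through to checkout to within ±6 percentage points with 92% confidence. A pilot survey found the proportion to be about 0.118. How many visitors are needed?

n = 89

For a proportion with margin E = 0.06 at 92% confidence, z = 1.751.
n = p̂(1−p̂)(z/E)² = 0.118 × 0.882 × (1.751/0.06)² = 88.64
Round up: n = 89.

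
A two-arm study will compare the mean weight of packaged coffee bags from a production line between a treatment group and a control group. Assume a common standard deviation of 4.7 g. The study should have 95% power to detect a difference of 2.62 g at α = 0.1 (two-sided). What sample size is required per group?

70 per group

For two equal groups, n per group = 2·((z_{α/2} + z_β)·σ/δ)².
z_{α/2} = 1.645; z_β = 1.645 (power 95%).
n = 2 × (3.290 × 4.7 / 2.62)² = 2 × 34.83 = 69.66
Round up: n = 70 per group.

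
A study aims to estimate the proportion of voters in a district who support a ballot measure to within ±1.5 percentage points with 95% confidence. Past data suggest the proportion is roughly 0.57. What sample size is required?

4185

For a proportion with margin E = 0.015 at 95% confidence, z = 1.960.
n = p̂(1−p̂)(z/E)² = 0.57 × 0.43 × (1.960/0.015)² = 4184.78
Round up: n = 4185.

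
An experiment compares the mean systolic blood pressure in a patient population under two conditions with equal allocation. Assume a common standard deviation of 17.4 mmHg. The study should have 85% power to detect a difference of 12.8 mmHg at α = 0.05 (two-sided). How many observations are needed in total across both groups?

68 total

For two equal groups, n per group = 2·((z_{α/2} + z_β)·σ/δ)².
z_{α/2} = 1.960; z_β = 1.036 (power 85%).
n = 2 × (2.996 × 17.4 / 12.8)² = 2 × 16.59 = 33.18
Round up: n = 34 per group.
Total across both groups: 2 × 34 = 68.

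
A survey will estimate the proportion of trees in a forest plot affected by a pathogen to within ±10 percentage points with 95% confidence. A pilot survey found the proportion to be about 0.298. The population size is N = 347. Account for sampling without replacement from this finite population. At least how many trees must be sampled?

n = 66

For a proportion with margin E = 0.1 at 95% confidence, z = 1.960.
n = p̂(1−p̂)(z/E)² = 0.298 × 0.702 × (1.960/0.1)² = 80.36 — call this n₀.
Finite-population correction with N = 347: n = n₀ / (1 + (n₀−1)/N) = 80.36 / 1.229 = 65.39
Round up: n = 66.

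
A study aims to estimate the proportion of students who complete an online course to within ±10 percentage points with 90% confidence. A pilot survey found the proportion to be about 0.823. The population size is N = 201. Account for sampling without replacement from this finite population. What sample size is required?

For a proportion with margin E = 0.1 at 90% confidence, z = 1.645.
n = p̂(1−p̂)(z/E)² = 0.823 × 0.177 × (1.645/0.1)² = 39.42 — call this n₀.
Finite-population correction with N = 201: n = n₀ / (1 + (n₀−1)/N) = 39.42 / 1.191 = 33.10
Round up: n = 34.

34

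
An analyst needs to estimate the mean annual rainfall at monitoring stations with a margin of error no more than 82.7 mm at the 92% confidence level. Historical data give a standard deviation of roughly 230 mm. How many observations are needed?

24

For a mean, the margin of error is E = z·σ/√n, so n = (zσ/E)².
At 92% confidence, z = 1.751.
n = (1.751 × 230 / 82.7)² = 23.71
Round up: n = 24.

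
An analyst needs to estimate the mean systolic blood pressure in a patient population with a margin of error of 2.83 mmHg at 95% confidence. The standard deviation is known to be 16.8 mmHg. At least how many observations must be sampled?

n = 136

For a mean, the margin of error is E = z·σ/√n, so n = (zσ/E)².
At 95% confidence, z = 1.960.
n = (1.960 × 16.8 / 2.83)² = 135.38
Round up: n = 136.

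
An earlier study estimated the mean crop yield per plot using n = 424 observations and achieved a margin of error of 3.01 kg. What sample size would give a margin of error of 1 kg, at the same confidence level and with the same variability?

Margin of error scales as 1/√n, so n₂ = n₁·(E₁/E₂)².
n₂ = 424 × (3.01/1)² = 424 × 9.06 = 3841.44
Round up: n₂ = 3842.

n = 3842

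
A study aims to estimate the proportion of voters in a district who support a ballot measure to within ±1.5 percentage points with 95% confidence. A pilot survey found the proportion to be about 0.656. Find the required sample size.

For a proportion with margin E = 0.015 at 95% confidence, z = 1.960.
n = p̂(1−p̂)(z/E)² = 0.656 × 0.344 × (1.960/0.015)² = 3852.94
Round up: n = 3853.

n = 3853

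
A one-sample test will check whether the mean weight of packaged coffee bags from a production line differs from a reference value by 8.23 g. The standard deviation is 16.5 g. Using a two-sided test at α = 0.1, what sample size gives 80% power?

25

For a one-sample z-test, n = ((z_{α/2} + z_β)·σ/δ)².
z_{α/2} = 1.645 (two-sided α = 0.1); z_β = 0.842 (power 80% → β = 0.2).
n = (2.487 × 16.5 / 8.23)² = 24.86
Round up: n = 25.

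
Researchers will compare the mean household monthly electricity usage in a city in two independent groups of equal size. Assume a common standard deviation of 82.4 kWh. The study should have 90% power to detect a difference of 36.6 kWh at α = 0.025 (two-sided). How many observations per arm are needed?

For two equal groups, n per group = 2·((z_{α/2} + z_β)·σ/δ)².
z_{α/2} = 2.241; z_β = 1.282 (power 90%).
n = 2 × (3.523 × 82.4 / 36.6)² = 2 × 62.91 = 125.82
Round up: n = 126 per group.

126 per group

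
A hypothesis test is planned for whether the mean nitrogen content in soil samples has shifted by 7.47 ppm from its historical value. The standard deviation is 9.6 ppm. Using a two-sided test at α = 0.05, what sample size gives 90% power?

18

For a one-sample z-test, n = ((z_{α/2} + z_β)·σ/δ)².
z_{α/2} = 1.960 (two-sided α = 0.05); z_β = 1.282 (power 90% → β = 0.1).
n = (3.242 × 9.6 / 7.47)² = 17.36
Round up: n = 18.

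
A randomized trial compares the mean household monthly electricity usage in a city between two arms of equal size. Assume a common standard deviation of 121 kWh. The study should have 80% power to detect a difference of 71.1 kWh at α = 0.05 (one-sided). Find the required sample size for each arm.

For two equal groups, n per group = 2·((z_α + z_β)·σ/δ)².
z_α = 1.645; z_β = 0.842 (power 80%).
n = 2 × (2.487 × 121 / 71.1)² = 2 × 17.91 = 35.82
Round up: n = 36 per group.

36 per group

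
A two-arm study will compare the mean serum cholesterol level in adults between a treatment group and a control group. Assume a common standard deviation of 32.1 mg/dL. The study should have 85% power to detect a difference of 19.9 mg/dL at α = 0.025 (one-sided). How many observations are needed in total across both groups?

94 total

For two equal groups, n per group = 2·((z_α + z_β)·σ/δ)².
z_α = 1.960; z_β = 1.036 (power 85%).
n = 2 × (2.996 × 32.1 / 19.9)² = 2 × 23.36 = 46.72
Round up: n = 47 per group.
Total across both groups: 2 × 47 = 94.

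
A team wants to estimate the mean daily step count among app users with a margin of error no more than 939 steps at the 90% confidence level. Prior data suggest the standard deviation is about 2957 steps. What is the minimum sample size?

n = 27

For a mean, the margin of error is E = z·σ/√n, so n = (zσ/E)².
At 90% confidence, z = 1.645.
n = (1.645 × 2957 / 939)² = 26.84
Round up: n = 27.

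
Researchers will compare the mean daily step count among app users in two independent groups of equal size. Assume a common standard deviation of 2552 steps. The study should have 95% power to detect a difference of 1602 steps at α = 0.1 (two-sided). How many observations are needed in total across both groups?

110 total

For two equal groups, n per group = 2·((z_{α/2} + z_β)·σ/δ)².
z_{α/2} = 1.645; z_β = 1.645 (power 95%).
n = 2 × (3.290 × 2552 / 1602)² = 2 × 27.47 = 54.94
Round up: n = 55 per group.
Total across both groups: 2 × 55 = 110.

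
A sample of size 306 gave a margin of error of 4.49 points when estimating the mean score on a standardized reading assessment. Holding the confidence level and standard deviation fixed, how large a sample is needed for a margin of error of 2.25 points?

Margin of error scales as 1/√n, so n₂ = n₁·(E₁/E₂)².
n₂ = 306 × (4.49/2.25)² = 306 × 3.982 = 1218.49
Round up: n₂ = 1219.

1219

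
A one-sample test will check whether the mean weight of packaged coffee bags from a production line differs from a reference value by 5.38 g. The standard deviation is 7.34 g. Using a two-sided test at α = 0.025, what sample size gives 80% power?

18

For a one-sample z-test, n = ((z_{α/2} + z_β)·σ/δ)².
z_{α/2} = 2.241 (two-sided α = 0.025); z_β = 0.842 (power 80% → β = 0.2).
n = (3.083 × 7.34 / 5.38)² = 17.69
Round up: n = 18.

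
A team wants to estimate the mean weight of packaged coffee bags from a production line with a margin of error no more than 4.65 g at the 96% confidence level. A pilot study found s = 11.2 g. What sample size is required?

n = 25

For a mean, the margin of error is E = z·σ/√n, so n = (zσ/E)².
At 96% confidence, z = 2.054.
n = (2.054 × 11.2 / 4.65)² = 24.48
Round up: n = 25.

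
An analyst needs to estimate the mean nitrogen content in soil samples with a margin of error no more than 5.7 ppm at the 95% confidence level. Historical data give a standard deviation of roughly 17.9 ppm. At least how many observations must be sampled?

n = 38

For a mean, the margin of error is E = z·σ/√n, so n = (zσ/E)².
At 95% confidence, z = 1.960.
n = (1.960 × 17.9 / 5.7)² = 37.89
Round up: n = 38.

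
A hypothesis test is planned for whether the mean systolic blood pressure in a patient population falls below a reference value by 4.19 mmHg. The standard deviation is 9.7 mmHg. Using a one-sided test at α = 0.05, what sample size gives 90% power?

For a one-sample z-test, n = ((z_α + z_β)·σ/δ)².
z_α = 1.645 (one-sided α = 0.05); z_β = 1.282 (power 90% → β = 0.1).
n = (2.927 × 9.7 / 4.19)² = 45.92
Round up: n = 46.

46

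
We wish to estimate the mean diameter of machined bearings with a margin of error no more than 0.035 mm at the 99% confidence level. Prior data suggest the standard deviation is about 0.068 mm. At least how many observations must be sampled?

For a mean, the margin of error is E = z·σ/√n, so n = (zσ/E)².
At 99% confidence, z = 2.576.
n = (2.576 × 0.068 / 0.035)² = 25.05
Round up: n = 26.

26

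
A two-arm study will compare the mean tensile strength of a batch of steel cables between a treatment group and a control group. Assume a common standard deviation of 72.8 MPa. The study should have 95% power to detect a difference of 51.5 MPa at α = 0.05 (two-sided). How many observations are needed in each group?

52 per group

For two equal groups, n per group = 2·((z_{α/2} + z_β)·σ/δ)².
z_{α/2} = 1.960; z_β = 1.645 (power 95%).
n = 2 × (3.605 × 72.8 / 51.5)² = 2 × 25.97 = 51.94
Round up: n = 52 per group.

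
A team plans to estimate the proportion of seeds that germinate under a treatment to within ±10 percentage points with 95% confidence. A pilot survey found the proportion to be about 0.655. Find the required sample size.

87

For a proportion with margin E = 0.1 at 95% confidence, z = 1.960.
n = p̂(1−p̂)(z/E)² = 0.655 × 0.345 × (1.960/0.1)² = 86.81
Round up: n = 87.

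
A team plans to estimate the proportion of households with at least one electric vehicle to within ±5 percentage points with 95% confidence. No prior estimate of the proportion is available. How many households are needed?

385

For a proportion with margin E = 0.05 at 95% confidence, z = 1.960.
With no prior estimate, use p = 0.5, which maximizes p(1−p) at 0.25.
n = 0.25 × (z/E)² = 0.25 × (1.960/0.05)² = 384.16
Round up: n = 385.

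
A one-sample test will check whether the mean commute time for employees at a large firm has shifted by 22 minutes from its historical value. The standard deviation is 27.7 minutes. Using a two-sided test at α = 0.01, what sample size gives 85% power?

For a one-sample z-test, n = ((z_{α/2} + z_β)·σ/δ)².
z_{α/2} = 2.576 (two-sided α = 0.01); z_β = 1.036 (power 85% → β = 0.15).
n = (3.612 × 27.7 / 22)² = 20.68
Round up: n = 21.

n = 21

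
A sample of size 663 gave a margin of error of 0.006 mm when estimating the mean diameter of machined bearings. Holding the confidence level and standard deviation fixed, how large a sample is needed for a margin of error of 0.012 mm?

Margin of error scales as 1/√n, so n₂ = n₁·(E₁/E₂)².
n₂ = 663 × (0.006/0.012)² = 663 × 0.25 = 165.75
Round up: n₂ = 166.

166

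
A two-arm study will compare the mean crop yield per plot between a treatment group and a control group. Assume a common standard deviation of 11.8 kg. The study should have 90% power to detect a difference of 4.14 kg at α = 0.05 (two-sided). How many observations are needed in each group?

For two equal groups, n per group = 2·((z_{α/2} + z_β)·σ/δ)².
z_{α/2} = 1.960; z_β = 1.282 (power 90%).
n = 2 × (3.242 × 11.8 / 4.14)² = 2 × 85.39 = 170.78
Round up: n = 171 per group.

171 per group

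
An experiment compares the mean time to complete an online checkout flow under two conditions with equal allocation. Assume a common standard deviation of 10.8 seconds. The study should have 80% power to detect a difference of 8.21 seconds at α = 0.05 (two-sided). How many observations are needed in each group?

For two equal groups, n per group = 2·((z_{α/2} + z_β)·σ/δ)².
z_{α/2} = 1.960; z_β = 0.842 (power 80%).
n = 2 × (2.802 × 10.8 / 8.21)² = 2 × 13.59 = 27.18
Round up: n = 28 per group.

28 per group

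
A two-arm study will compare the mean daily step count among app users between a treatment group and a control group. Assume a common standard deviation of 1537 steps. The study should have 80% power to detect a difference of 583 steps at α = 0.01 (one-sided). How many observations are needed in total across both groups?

For two equal groups, n per group = 2·((z_α + z_β)·σ/δ)².
z_α = 2.326; z_β = 0.842 (power 80%).
n = 2 × (3.168 × 1537 / 583)² = 2 × 69.76 = 139.52
Round up: n = 140 per group.
Total across both groups: 2 × 140 = 280.

280 total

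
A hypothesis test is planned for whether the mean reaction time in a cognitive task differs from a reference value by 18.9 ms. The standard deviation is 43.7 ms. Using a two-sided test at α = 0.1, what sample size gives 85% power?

39

For a one-sample z-test, n = ((z_{α/2} + z_β)·σ/δ)².
z_{α/2} = 1.645 (two-sided α = 0.1); z_β = 1.036 (power 85% → β = 0.15).
n = (2.681 × 43.7 / 18.9)² = 38.43
Round up: n = 39.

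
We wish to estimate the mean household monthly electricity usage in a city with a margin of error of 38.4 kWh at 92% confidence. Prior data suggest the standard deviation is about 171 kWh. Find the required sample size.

61

For a mean, the margin of error is E = z·σ/√n, so n = (zσ/E)².
At 92% confidence, z = 1.751.
n = (1.751 × 171 / 38.4)² = 60.80
Round up: n = 61.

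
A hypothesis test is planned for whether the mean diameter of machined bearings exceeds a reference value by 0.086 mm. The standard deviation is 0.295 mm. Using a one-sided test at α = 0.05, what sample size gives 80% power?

For a one-sample z-test, n = ((z_α + z_β)·σ/δ)².
z_α = 1.645 (one-sided α = 0.05); z_β = 0.842 (power 80% → β = 0.2).
n = (2.487 × 0.295 / 0.086)² = 72.78
Round up: n = 73.

73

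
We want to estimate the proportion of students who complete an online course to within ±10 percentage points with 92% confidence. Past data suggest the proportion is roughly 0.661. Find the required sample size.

For a proportion with margin E = 0.1 at 92% confidence, z = 1.751.
n = p̂(1−p̂)(z/E)² = 0.661 × 0.339 × (1.751/0.1)² = 68.70
Round up: n = 69.

n = 69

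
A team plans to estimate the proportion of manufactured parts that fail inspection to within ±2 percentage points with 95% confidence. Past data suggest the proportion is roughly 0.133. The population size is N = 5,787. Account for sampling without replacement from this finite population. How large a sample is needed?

For a proportion with margin E = 0.02 at 95% confidence, z = 1.960.
n = p̂(1−p̂)(z/E)² = 0.133 × 0.867 × (1.960/0.02)² = 1107.45 — call this n₀.
Finite-population correction with N = 5,787: n = n₀ / (1 + (n₀−1)/N) = 1107.45 / 1.191 = 929.85
Round up: n = 930.

n = 930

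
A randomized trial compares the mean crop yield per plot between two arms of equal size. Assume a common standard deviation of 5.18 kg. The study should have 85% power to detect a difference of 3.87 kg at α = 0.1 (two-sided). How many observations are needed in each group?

For two equal groups, n per group = 2·((z_{α/2} + z_β)·σ/δ)².
z_{α/2} = 1.645; z_β = 1.036 (power 85%).
n = 2 × (2.681 × 5.18 / 3.87)² = 2 × 12.88 = 25.76
Round up: n = 26 per group.

26 per group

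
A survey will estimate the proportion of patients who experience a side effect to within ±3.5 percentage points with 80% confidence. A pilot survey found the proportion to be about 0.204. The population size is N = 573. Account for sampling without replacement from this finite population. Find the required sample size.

For a proportion with margin E = 0.035 at 80% confidence, z = 1.282.
n = p̂(1−p̂)(z/E)² = 0.204 × 0.796 × (1.282/0.035)² = 217.86 — call this n₀.
Finite-population correction with N = 573: n = n₀ / (1 + (n₀−1)/N) = 217.86 / 1.378 = 158.10
Round up: n = 159.

159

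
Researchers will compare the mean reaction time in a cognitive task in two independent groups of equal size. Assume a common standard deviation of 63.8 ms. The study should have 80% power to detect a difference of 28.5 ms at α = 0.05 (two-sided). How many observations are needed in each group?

79 per group

For two equal groups, n per group = 2·((z_{α/2} + z_β)·σ/δ)².
z_{α/2} = 1.960; z_β = 0.842 (power 80%).
n = 2 × (2.802 × 63.8 / 28.5)² = 2 × 39.34 = 78.68
Round up: n = 79 per group.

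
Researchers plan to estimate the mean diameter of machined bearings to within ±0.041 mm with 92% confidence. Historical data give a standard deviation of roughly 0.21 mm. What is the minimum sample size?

81

For a mean, the margin of error is E = z·σ/√n, so n = (zσ/E)².
At 92% confidence, z = 1.751.
n = (1.751 × 0.21 / 0.041)² = 80.43
Round up: n = 81.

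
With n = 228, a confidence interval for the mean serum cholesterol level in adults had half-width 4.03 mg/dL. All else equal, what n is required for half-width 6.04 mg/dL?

102

Margin of error scales as 1/√n, so n₂ = n₁·(E₁/E₂)².
n₂ = 228 × (4.03/6.04)² = 228 × 0.4452 = 101.51
Round up: n₂ = 102.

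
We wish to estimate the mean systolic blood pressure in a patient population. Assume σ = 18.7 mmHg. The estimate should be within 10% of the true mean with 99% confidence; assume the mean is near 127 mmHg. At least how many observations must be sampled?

For a mean, the margin of error is E = z·σ/√n, so n = (zσ/E)².
At 99% confidence, z = 2.576.
E = 10% of 127 = 12.7 mmHg.
n = (2.576 × 18.7 / 12.7)² = 14.39
Round up: n = 15.

15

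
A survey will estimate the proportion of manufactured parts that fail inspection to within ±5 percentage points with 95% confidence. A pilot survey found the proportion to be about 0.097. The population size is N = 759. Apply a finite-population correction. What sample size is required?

For a proportion with margin E = 0.05 at 95% confidence, z = 1.960.
n = p̂(1−p̂)(z/E)² = 0.097 × 0.903 × (1.960/0.05)² = 134.60 — call this n₀.
Finite-population correction with N = 759: n = n₀ / (1 + (n₀−1)/N) = 134.60 / 1.176 = 114.46
Round up: n = 115.

115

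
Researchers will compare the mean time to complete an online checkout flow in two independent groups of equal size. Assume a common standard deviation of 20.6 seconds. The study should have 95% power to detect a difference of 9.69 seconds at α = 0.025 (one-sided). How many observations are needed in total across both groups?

For two equal groups, n per group = 2·((z_α + z_β)·σ/δ)².
z_α = 1.960; z_β = 1.645 (power 95%).
n = 2 × (3.605 × 20.6 / 9.69)² = 2 × 58.74 = 117.48
Round up: n = 118 per group.
Total across both groups: 2 × 118 = 236.

236 total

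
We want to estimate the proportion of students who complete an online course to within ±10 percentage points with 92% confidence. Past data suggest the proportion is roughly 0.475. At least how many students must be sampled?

For a proportion with margin E = 0.1 at 92% confidence, z = 1.751.
n = p̂(1−p̂)(z/E)² = 0.475 × 0.525 × (1.751/0.1)² = 76.46
Round up: n = 77.

77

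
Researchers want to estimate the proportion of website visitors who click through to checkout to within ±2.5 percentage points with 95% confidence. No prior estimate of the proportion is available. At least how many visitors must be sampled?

For a proportion with margin E = 0.025 at 95% confidence, z = 1.960.
With no prior estimate, use p = 0.5, which maximizes p(1−p) at 0.25.
n = 0.25 × (z/E)² = 0.25 × (1.960/0.025)² = 1536.64
Round up: n = 1537.

1537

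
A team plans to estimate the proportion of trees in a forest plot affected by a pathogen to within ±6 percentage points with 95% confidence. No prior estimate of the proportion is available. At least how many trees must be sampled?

For a proportion with margin E = 0.06 at 95% confidence, z = 1.960.
With no prior estimate, use p = 0.5, which maximizes p(1−p) at 0.25.
n = 0.25 × (z/E)² = 0.25 × (1.960/0.06)² = 266.78
Round up: n = 267.

n = 267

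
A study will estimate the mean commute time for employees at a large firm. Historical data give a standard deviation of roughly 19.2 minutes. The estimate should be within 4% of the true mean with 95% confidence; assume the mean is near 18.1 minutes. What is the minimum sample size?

n = 2702

For a mean, the margin of error is E = z·σ/√n, so n = (zσ/E)².
At 95% confidence, z = 1.960.
E = 4% of 18.1 = 0.724 minutes.
n = (1.960 × 19.2 / 0.724)² = 2701.70
Round up: n = 2702.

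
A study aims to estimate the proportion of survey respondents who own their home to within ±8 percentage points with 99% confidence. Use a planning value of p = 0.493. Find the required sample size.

260

For a proportion with margin E = 0.08 at 99% confidence, z = 2.576.
n = p̂(1−p̂)(z/E)² = 0.493 × 0.507 × (2.576/0.08)² = 259.16
Round up: n = 260.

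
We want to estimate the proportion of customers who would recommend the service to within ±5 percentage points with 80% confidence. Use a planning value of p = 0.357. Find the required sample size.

For a proportion with margin E = 0.05 at 80% confidence, z = 1.282.
n = p̂(1−p̂)(z/E)² = 0.357 × 0.643 × (1.282/0.05)² = 150.91
Round up: n = 151.

151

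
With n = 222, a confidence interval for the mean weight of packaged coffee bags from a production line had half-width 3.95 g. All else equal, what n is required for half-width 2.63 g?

n = 501

Margin of error scales as 1/√n, so n₂ = n₁·(E₁/E₂)².
n₂ = 222 × (3.95/2.63)² = 222 × 2.256 = 500.83
Round up: n₂ = 501.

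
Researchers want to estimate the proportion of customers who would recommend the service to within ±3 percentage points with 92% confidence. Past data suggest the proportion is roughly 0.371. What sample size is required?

For a proportion with margin E = 0.03 at 92% confidence, z = 1.751.
n = p̂(1−p̂)(z/E)² = 0.371 × 0.629 × (1.751/0.03)² = 794.98
Round up: n = 795.

795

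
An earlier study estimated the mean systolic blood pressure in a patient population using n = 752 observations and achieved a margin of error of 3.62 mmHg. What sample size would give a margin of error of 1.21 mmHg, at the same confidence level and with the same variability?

Margin of error scales as 1/√n, so n₂ = n₁·(E₁/E₂)².
n₂ = 752 × (3.62/1.21)² = 752 × 8.95 = 6730.40
Round up: n₂ = 6731.

n = 6731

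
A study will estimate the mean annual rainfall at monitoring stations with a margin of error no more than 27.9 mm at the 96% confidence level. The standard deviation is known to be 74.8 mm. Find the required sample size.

31

For a mean, the margin of error is E = z·σ/√n, so n = (zσ/E)².
At 96% confidence, z = 2.054.
n = (2.054 × 74.8 / 27.9)² = 30.32
Round up: n = 31.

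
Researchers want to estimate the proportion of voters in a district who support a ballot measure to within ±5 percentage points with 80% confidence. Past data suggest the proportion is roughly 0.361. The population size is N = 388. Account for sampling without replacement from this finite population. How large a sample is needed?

For a proportion with margin E = 0.05 at 80% confidence, z = 1.282.
n = p̂(1−p̂)(z/E)² = 0.361 × 0.639 × (1.282/0.05)² = 151.65 — call this n₀.
Finite-population correction with N = 388: n = n₀ / (1 + (n₀−1)/N) = 151.65 / 1.388 = 109.26
Round up: n = 110.

110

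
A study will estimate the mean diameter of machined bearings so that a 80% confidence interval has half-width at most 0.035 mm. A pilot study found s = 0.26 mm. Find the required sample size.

For a mean, the margin of error is E = z·σ/√n, so n = (zσ/E)².
At 80% confidence, z = 1.282.
n = (1.282 × 0.26 / 0.035)² = 90.70
Round up: n = 91.

91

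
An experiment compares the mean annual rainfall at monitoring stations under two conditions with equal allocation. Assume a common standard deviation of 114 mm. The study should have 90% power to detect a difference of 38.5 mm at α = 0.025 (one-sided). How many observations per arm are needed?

185 per group

For two equal groups, n per group = 2·((z_α + z_β)·σ/δ)².
z_α = 1.960; z_β = 1.282 (power 90%).
n = 2 × (3.242 × 114 / 38.5)² = 2 × 92.15 = 184.30
Round up: n = 185 per group.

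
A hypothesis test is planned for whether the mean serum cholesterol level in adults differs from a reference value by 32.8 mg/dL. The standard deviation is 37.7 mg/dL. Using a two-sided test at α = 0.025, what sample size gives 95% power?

20

For a one-sample z-test, n = ((z_{α/2} + z_β)·σ/δ)².
z_{α/2} = 2.241 (two-sided α = 0.025); z_β = 1.645 (power 95% → β = 0.05).
n = (3.886 × 37.7 / 32.8)² = 19.95
Round up: n = 20.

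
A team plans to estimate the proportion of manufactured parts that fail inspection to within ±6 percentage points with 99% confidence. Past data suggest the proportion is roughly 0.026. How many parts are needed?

For a proportion with margin E = 0.06 at 99% confidence, z = 2.576.
n = p̂(1−p̂)(z/E)² = 0.026 × 0.974 × (2.576/0.06)² = 46.68
Round up: n = 47.

n = 47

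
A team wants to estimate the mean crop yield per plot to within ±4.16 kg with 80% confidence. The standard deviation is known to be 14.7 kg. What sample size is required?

For a mean, the margin of error is E = z·σ/√n, so n = (zσ/E)².
At 80% confidence, z = 1.282.
n = (1.282 × 14.7 / 4.16)² = 20.52
Round up: n = 21.

21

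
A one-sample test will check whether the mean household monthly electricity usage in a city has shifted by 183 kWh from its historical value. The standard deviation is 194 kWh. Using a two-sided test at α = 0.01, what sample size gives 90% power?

For a one-sample z-test, n = ((z_{α/2} + z_β)·σ/δ)².
z_{α/2} = 2.576 (two-sided α = 0.01); z_β = 1.282 (power 90% → β = 0.1).
n = (3.858 × 194 / 183)² = 16.73
Round up: n = 17.

17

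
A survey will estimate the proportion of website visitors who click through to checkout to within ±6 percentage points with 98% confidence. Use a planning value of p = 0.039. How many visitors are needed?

For a proportion with margin E = 0.06 at 98% confidence, z = 2.326.
n = p̂(1−p̂)(z/E)² = 0.039 × 0.961 × (2.326/0.06)² = 56.33
Round up: n = 57.

57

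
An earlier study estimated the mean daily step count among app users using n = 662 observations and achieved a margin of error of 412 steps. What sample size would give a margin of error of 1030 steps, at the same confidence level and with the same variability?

Margin of error scales as 1/√n, so n₂ = n₁·(E₁/E₂)².
n₂ = 662 × (412/1030)² = 662 × 0.16 = 105.92
Round up: n₂ = 106.

106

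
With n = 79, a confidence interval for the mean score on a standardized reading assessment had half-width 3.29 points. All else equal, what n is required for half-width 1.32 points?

Margin of error scales as 1/√n, so n₂ = n₁·(E₁/E₂)².
n₂ = 79 × (3.29/1.32)² = 79 × 6.212 = 490.75
Round up: n₂ = 491.

491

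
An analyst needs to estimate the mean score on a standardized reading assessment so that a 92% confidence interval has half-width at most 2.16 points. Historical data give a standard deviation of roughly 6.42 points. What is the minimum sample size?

28

For a mean, the margin of error is E = z·σ/√n, so n = (zσ/E)².
At 92% confidence, z = 1.751.
n = (1.751 × 6.42 / 2.16)² = 27.09
Round up: n = 28.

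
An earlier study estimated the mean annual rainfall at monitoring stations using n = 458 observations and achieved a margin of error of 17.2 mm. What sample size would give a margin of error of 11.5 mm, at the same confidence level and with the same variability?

Margin of error scales as 1/√n, so n₂ = n₁·(E₁/E₂)².
n₂ = 458 × (17.2/11.5)² = 458 × 2.237 = 1024.55
Round up: n₂ = 1025.

1025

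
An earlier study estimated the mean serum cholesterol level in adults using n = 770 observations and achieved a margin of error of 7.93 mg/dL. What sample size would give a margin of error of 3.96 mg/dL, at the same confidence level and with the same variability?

Margin of error scales as 1/√n, so n₂ = n₁·(E₁/E₂)².
n₂ = 770 × (7.93/3.96)² = 770 × 4.01 = 3087.70
Round up: n₂ = 3088.

3088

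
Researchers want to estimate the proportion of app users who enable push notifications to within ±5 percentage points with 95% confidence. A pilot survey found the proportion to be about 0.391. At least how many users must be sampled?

366

For a proportion with margin E = 0.05 at 95% confidence, z = 1.960.
n = p̂(1−p̂)(z/E)² = 0.391 × 0.609 × (1.960/0.05)² = 365.90
Round up: n = 366.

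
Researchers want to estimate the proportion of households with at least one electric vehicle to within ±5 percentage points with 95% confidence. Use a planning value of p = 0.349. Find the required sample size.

350

For a proportion with margin E = 0.05 at 95% confidence, z = 1.960.
n = p̂(1−p̂)(z/E)² = 0.349 × 0.651 × (1.960/0.05)² = 349.12
Round up: n = 350.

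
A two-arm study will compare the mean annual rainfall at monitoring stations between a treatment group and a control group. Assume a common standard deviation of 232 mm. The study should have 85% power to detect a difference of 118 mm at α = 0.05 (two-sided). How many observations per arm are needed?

For two equal groups, n per group = 2·((z_{α/2} + z_β)·σ/δ)².
z_{α/2} = 1.960; z_β = 1.036 (power 85%).
n = 2 × (2.996 × 232 / 118)² = 2 × 34.70 = 69.40
Round up: n = 70 per group.

70 per group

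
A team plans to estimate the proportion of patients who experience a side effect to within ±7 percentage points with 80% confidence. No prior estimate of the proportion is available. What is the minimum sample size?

For a proportion with margin E = 0.07 at 80% confidence, z = 1.282.
With no prior estimate, use p = 0.5, which maximizes p(1−p) at 0.25.
n = 0.25 × (z/E)² = 0.25 × (1.282/0.07)² = 83.85
Round up: n = 84.

n = 84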